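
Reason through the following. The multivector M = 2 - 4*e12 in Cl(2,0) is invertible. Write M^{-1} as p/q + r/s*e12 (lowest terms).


M = 2 - 4*e12, where e12^2 = -1.
Since M commutes with its reverse ~M = a - b*e12, M * ~M = a^2 - b^2*e12^2 = a^2 + b^2.
So M^{-1} = ~M / (a^2 + b^2) = (a - b*e12)/(a^2 + b^2).
a^2 + b^2 = 4 + 16 = 20
Scalar part = 2/20 = 1/10
Bivector coeff = 4/20 = 1/5
M^{-1} = 1/10 + 1/5*e12


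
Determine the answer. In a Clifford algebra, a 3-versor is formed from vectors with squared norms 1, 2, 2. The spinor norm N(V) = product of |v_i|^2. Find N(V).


Spinor norm N(V) = |v1|^2 * |v2|^2 * ... * |v3|^2
= 1 * 2 * 2
Running product: 1, 2, 4
N(V) = 4


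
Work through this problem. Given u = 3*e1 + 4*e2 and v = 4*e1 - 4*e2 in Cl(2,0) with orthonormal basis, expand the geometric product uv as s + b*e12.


Expand: (3*e1 + 4*e2)(4*e1 - 4*e2)
= 3*4*e1e1 + 3*(-4)*e1e2 + 4*4*e2e1 + 4*(-4)*e2e2
Using e1^2 = e2^2 = 1, e2e1 = -e1e2:
Scalar part s = 3*4 + 4*(-4) = 12 + (-16) = -4
Bivector part b = 3*(-4) - 4*4 = -12 - 16 = -28
uv = -4 - 28*e12


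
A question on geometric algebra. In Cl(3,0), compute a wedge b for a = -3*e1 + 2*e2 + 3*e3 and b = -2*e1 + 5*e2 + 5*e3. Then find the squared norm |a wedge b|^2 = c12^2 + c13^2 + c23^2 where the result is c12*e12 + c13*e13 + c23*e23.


a wedge b = (a1*b2 - a2*b1)*e12 + (a1*b3 - a3*b1)*e13 + (a2*b3 - a3*b2)*e23
e12 coeff: (-3)*5 - 2*(-2) = -15 - (-4) = -11
e13 coeff: (-3)*5 - 3*(-2) = -15 - (-6) = -9
e23 coeff: 2*5 - 3*5 = 10 - 15 = -5
|a wedge b|^2 = (-11)^2 + (-9)^2 + (-5)^2
= 121 + 81 + 25
= 227


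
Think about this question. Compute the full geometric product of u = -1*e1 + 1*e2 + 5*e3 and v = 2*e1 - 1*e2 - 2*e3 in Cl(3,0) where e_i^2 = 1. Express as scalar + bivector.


In Cl(3,0): e_i^2 = 1, e_ie_j = -e_je_i for i != j.
Scalar part = u . v = (-1)*2 + 1*(-1) + 5*(-2)
= -2 + (-1) + (-10) = -13
e12 coeff = (-1)*(-1) - 1*2 = 1 - 2 = -1
e13 coeff = (-1)*(-2) - 5*2 = 2 - 10 = -8
e23 coeff = 1*(-2) - 5*(-1) = -2 - (-5) = 3
uv = -13 - 1*e12 - 8*e13 + 3*e23


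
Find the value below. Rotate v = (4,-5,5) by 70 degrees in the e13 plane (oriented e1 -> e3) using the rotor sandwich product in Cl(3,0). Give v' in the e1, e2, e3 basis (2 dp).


Rotor R = cos(35deg) - sin(35deg)*e13
Rotation angle theta = 2 * 35 = 70 degrees in the e13 plane (e1 -> e3).
The component perpendicular to the plane (e2) is invariant: v'_2 = v2 = -5.00
cos(70deg) = 0.3420, sin(70deg) = 0.9397
v'_1 = v1*cos(theta) - v3*sin(theta) = 4*0.3420 - 5*0.9397 = -3.33
v'_3 = v1*sin(theta) + v3*cos(theta) = 4*0.9397 + 5*0.3420 = 5.47
v' = -3.33*e1 - 5.00*e2 + 5.47*e3


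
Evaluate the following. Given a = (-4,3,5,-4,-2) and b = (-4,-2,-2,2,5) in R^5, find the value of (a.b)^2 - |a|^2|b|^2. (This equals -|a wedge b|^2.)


a . b = (-4)*(-4) + 3*(-2) + 5*(-2) + (-4)*2 + (-2)*5
= 16 + (-6) + (-10) + (-8) + (-10) = -18
|a|^2 = (-4)^2 + 3^2 + 5^2 + (-4)^2 + (-2)^2 = 70
|b|^2 = (-4)^2 + (-2)^2 + (-2)^2 + 2^2 + 5^2 = 53
(a.b)^2 = (-18)^2 = 324
|a|^2 * |b|^2 = 70 * 53 = 3710
Result = 324 - 3710 = -3386


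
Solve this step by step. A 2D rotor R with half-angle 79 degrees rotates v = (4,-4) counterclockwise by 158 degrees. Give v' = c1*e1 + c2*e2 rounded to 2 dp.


Rotor R = cos(79deg) - sin(79deg)*e12
Rotation angle theta = 2 * 79 = 158 degrees
v' = R*v*~R rotates v by theta.
cos(158deg) = -0.9272, sin(158deg) = 0.3746
v'_1 = 4*cos(158deg) - (-4)*sin(158deg)
= 4*(-0.9272) - (-4)*0.3746
= -2.21
v'_2 = 4*sin(158deg) + (-4)*cos(158deg)
= 4*0.3746 + (-4)*(-0.9272)
= 5.21
v' = -2.21*e1 + 5.21*e2


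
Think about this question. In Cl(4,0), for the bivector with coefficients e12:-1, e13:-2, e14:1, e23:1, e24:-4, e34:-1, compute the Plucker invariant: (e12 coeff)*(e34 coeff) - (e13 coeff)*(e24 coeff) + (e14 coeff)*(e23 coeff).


Plucker relation: af - be + cd
a*f = (-1)*(-1) = 1
b*e = (-2)*(-4) = 8
c*d = 1*1 = 1
af - be + cd = 1 - 8 + 1
= -6


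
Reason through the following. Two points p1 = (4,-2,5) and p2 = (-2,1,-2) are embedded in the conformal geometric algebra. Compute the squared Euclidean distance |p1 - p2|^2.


p1 - p2 = (6, -3, 7)
|p1 - p2|^2 = 6^2 + (-3)^2 + 7^2
= 36 + 9 + 49
= 94


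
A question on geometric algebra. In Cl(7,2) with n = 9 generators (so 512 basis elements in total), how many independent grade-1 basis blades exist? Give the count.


Number of grade-k basis blades in Cl(p,q) with n = p + q is C(n, k).
n = 7 + 2 = 9
C(9, 1) = 9! / (1! * 8!)
= 362880 / (1 * 40320)
= 9


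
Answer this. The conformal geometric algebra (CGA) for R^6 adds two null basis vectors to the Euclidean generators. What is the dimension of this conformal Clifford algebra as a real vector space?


The conformal model of R^6 uses Cl(7,1): the 6 Euclidean generators plus two extra orthogonal generators e+ (e+^2 = +1) and e- (e-^2 = -1), from which the null vectors e0, einf are built.
Number of generators m = 6 + 2 = 8.
dim Cl(p,q) = 2^m = 2^8 = 256


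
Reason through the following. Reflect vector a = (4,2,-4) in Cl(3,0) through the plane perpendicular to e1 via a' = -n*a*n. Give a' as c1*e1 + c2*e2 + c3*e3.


Reflection formula: a' = -n*a*n, with n = e1 (unit vector, n^2 = 1).
For reflection through hyperplane perp to e1:
The component along e1 flips sign, others stay.
a = (4, 2, -4)
a' = (-4, 2, -4)
a' = -4*e1 + 2*e2 - 4*e3


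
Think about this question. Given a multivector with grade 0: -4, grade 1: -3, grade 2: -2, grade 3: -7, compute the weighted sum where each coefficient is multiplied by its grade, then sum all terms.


Grade-weighted sum = sum of grade_k * coefficient_k
0*(-4) = 0
1*(-3) = -3
2*(-2) = -4
3*(-7) = -21
Total = 0 + (-3) + (-4) + (-21) = -28


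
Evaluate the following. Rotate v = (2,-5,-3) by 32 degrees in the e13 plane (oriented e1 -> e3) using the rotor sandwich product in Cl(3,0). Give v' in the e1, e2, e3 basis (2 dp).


Rotor R = cos(16deg) - sin(16deg)*e13
Rotation angle theta = 2 * 16 = 32 degrees in the e13 plane (e1 -> e3).
The component perpendicular to the plane (e2) is invariant: v'_2 = v2 = -5.00
cos(32deg) = 0.8480, sin(32deg) = 0.5299
v'_1 = v1*cos(theta) - v3*sin(theta) = 2*0.8480 - (-3)*0.5299 = 3.29
v'_3 = v1*sin(theta) + v3*cos(theta) = 2*0.5299 + (-3)*0.8480 = -1.48
v' = 3.29*e1 - 5.00*e2 - 1.48*e3


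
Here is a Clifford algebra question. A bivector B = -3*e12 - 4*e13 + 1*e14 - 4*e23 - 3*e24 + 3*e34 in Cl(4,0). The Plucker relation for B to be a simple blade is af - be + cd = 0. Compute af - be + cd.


Plucker relation: af - be + cd
a*f = (-3)*3 = -9
b*e = (-4)*(-3) = 12
c*d = 1*(-4) = -4
af - be + cd = -9 - 12 + (-4)
= -25


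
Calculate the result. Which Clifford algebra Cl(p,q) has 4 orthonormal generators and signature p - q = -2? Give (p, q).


We need p + q = 4 and p - q = -2.
Adding: 2p = 4 + (-2) = 2, so p = 1.
Then q = 4 - 1 = 3.
(p, q) = (1, 3)


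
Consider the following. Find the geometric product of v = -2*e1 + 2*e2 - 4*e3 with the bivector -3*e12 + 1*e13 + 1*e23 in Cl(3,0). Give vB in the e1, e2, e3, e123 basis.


vB has grade-1 (vector) and grade-3 (trivector) parts: vB = (v _| B) + (v ^ B).
Vector part <vB>_1:
  e1: -v2*b12 - v3*b13 = -(2)*(-3) - (-4)*(1) = 10
  e2: v1*b12 - v3*b23 = (-2)*(-3) - (-4)*(1) = 10
  e3: v1*b13 + v2*b23 = (-2)*(1) + (2)*(1) = 0
Trivector part <vB>_3:
  e123: v1*b23 - v2*b13 + v3*b12 = (-2)*(1) - (2)*(1) + (-4)*(-3) = 8
vB = 10*e1 + 10*e2 + 0*e3 + 8*e123


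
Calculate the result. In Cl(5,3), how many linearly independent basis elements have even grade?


Even subalgebra dimension = 2^(n-1)
n = 5 + 3 = 8
2^(8 - 1) = 2^7 = 128
Verification: sum of C(8,k) for even k = 1 + 28 + 70 + 28 + 1 = 128
Result = 128


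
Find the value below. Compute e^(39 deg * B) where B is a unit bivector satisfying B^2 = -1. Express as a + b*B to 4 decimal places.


For a unit bivector B with B^2 = -1, the exponential series gives
e^(theta*B) = cos(theta) + sin(theta)*B (the GA analogue of Euler's formula).
theta = 39 degrees = 0.680678 rad
cos(39 deg) = 0.7771
sin(39 deg) = 0.6293
exp(theta*B) = 0.7771 + 0.6293*B


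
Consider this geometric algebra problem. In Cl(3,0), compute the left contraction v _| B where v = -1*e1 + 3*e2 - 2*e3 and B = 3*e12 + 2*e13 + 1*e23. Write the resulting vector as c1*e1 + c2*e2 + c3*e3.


Left contraction v _| B = <vB>_1 (grade-1 part of the geometric product vB).
Using e1_|e12 = e2, e2_|e12 = -e1, e1_|e13 = e3, e3_|e13 = -e1, e2_|e23 = e3, e3_|e23 = -e2:
e1 coeff: -v2*b12 - v3*b13 = -(3)*(3) - (-2)*(2) = -5
e2 coeff: v1*b12 - v3*b23 = (-1)*(3) - (-2)*(1) = -1
e3 coeff: v1*b13 + v2*b23 = (-1)*(2) + (3)*(1) = 1
v _| B = -5*e1 - 1*e2 + 1*e3


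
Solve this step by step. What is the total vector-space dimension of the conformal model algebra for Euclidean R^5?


The conformal model of R^5 uses Cl(6,1): the 5 Euclidean generators plus two extra orthogonal generators e+ (e+^2 = +1) and e- (e-^2 = -1), from which the null vectors e0, einf are built.
Number of generators m = 5 + 2 = 7.
dim Cl(p,q) = 2^m = 2^7 = 128


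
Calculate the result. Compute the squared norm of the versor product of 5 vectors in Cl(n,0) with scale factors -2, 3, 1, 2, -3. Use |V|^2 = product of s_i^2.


Each vector v_i has |v_i|^2 = s_i^2
Squared scales: (-2)^2 = 4, 3^2 = 9, 1^2 = 1, 2^2 = 4, (-3)^2 = 9
|V|^2 = 4 * 9 * 1 * 4 * 9
= 1296


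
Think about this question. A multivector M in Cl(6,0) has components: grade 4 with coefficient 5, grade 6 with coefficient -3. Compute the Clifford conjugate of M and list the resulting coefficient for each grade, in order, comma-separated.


Clifford conjugate sign for grade k: (-1)^(k(k+1)/2)
Grade 4: (-1)^(4*5/2) = (-1)^10 = 1, coeff 5 -> 5
Grade 6: (-1)^(6*7/2) = (-1)^21 = -1, coeff -3 -> 3
Conjugated coefficients: 5, 3


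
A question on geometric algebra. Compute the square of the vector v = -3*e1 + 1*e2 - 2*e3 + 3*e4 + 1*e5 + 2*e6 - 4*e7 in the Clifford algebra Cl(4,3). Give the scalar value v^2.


v^2 = sum of c_i^2 * e_i^2
Positive signature terms (e_i^2 = +1): (-3)^2 + 1^2 + (-2)^2 + 3^2 = 23
Negative signature terms (e_j^2 = -1): 1^2 + 2^2 + (-4)^2 = 21
v^2 = 23 - 21 = 2


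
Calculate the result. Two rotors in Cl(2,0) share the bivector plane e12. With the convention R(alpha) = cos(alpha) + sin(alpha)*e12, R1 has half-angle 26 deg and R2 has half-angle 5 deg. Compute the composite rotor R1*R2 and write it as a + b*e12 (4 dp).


Same-plane rotors commute and their half-angles add:
R1*R2 = cos(a1 + a2) + sin(a1 + a2)*e12.
a1 + a2 = 26 + 5 = 31 deg
cos(31 deg) = 0.8572
sin(31 deg) = 0.5150
R1*R2 = 0.8572 + 0.5150*e12


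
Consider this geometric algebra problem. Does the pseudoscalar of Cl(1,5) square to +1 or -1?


The pseudoscalar I = e1...e_n (product of all n generators) of Cl(p,q) satisfies I^2 = (-1)^(q + n(n-1)/2).
p = 1, q = 5, n = p + q = 6
n(n-1)/2 = 6 * 5 / 2 = 15
Exponent = q + n(n-1)/2 = 5 + 15 = 20
I^2 = (-1)^20 = +1


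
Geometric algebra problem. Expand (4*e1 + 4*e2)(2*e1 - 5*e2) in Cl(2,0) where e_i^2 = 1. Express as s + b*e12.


Expand: (4*e1 + 4*e2)(2*e1 - 5*e2)
= 4*2*e1e1 + 4*(-5)*e1e2 + 4*2*e2e1 + 4*(-5)*e2e2
Using e1^2 = e2^2 = 1, e2e1 = -e1e2:
Scalar part s = 4*2 + 4*(-5) = 8 + (-20) = -12
Bivector part b = 4*(-5) - 4*2 = -20 - 8 = -28
uv = -12 - 28*e12


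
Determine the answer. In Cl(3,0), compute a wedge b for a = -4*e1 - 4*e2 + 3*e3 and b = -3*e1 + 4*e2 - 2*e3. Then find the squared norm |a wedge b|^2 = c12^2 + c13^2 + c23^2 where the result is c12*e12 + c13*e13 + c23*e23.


a wedge b = (a1*b2 - a2*b1)*e12 + (a1*b3 - a3*b1)*e13 + (a2*b3 - a3*b2)*e23
e12 coeff: (-4)*4 - (-4)*(-3) = -16 - 12 = -28
e13 coeff: (-4)*(-2) - 3*(-3) = 8 - (-9) = 17
e23 coeff: (-4)*(-2) - 3*4 = 8 - 12 = -4
|a wedge b|^2 = (-28)^2 + 17^2 + (-4)^2
= 784 + 289 + 16
= 1089


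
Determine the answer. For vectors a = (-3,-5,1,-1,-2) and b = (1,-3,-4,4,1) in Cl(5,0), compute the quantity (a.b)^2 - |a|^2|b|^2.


a . b = (-3)*1 + (-5)*(-3) + 1*(-4) + (-1)*4 + (-2)*1
= -3 + 15 + (-4) + (-4) + (-2) = 2
|a|^2 = (-3)^2 + (-5)^2 + 1^2 + (-1)^2 + (-2)^2 = 40
|b|^2 = 1^2 + (-3)^2 + (-4)^2 + 4^2 + 1^2 = 43
(a.b)^2 = 2^2 = 4
|a|^2 * |b|^2 = 40 * 43 = 1720
Result = 4 - 1720 = -1716


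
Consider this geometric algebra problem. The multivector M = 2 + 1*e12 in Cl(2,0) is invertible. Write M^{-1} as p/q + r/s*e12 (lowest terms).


M = 2 + 1*e12, where e12^2 = -1.
Since M commutes with its reverse ~M = a - b*e12, M * ~M = a^2 - b^2*e12^2 = a^2 + b^2.
So M^{-1} = ~M / (a^2 + b^2) = (a - b*e12)/(a^2 + b^2).
a^2 + b^2 = 4 + 1 = 5
Scalar part = 2/5 = 2/5
Bivector coeff = -1/5 = -1/5
M^{-1} = 2/5 - 1/5*e12


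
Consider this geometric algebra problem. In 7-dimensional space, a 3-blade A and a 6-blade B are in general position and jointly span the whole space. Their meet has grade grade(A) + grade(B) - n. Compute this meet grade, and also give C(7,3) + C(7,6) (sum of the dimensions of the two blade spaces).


Meet grade = grade(A) + grade(B) - n
= 3 + 6 - 7 = 2
C(7,3) = 35
C(7,6) = 7
dim_A + dim_B = 35 + 7 = 42


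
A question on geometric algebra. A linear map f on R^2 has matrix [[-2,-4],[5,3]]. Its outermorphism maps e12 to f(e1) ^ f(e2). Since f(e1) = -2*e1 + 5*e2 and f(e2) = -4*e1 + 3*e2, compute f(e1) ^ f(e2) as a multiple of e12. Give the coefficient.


The outermorphism of a linear map f sends e1^e2 to f(e1)^f(e2).
f(e1) = -2*e1 + 5*e2
f(e2) = -4*e1 + 3*e2
f(e1) ^ f(e2) = (-2*e1 + 5*e2) ^ (-4*e1 + 3*e2)
= (-2)*3*e12 + 5*(-4)*e21
= (-6 - (-20))*e12
= 14*e12
Coefficient = 14


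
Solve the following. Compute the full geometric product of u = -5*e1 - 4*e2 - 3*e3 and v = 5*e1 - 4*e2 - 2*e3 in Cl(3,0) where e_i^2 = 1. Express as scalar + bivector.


In Cl(3,0): e_i^2 = 1, e_ie_j = -e_je_i for i != j.
Scalar part = u . v = (-5)*5 + (-4)*(-4) + (-3)*(-2)
= -25 + 16 + 6 = -3
e12 coeff = (-5)*(-4) - (-4)*5 = 20 - (-20) = 40
e13 coeff = (-5)*(-2) - (-3)*5 = 10 - (-15) = 25
e23 coeff = (-4)*(-2) - (-3)*(-4) = 8 - 12 = -4
uv = -3 + 40*e12 + 25*e13 - 4*e23


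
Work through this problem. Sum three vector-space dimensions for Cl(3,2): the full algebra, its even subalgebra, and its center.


n = 3 + 2 = 5
Total dim = 2^5 = 32
Even subalgebra dim = 2^4 = 16
n is odd, so center dim = 2
Sum = 32 + 16 + 2 = 50


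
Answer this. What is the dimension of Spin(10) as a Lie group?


Spin(n) double-covers SO(n); both have Lie algebra so(n) of dimension n(n-1)/2.
n = 10
n(n-1) = 10 * 9 = 90
dim Spin(10) = 90/2 = 45


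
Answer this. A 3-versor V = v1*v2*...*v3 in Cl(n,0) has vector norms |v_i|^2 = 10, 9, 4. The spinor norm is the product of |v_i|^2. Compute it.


Spinor norm N(V) = |v1|^2 * |v2|^2 * ... * |v3|^2
= 10 * 9 * 4
Running product: 10, 90, 360
N(V) = 360


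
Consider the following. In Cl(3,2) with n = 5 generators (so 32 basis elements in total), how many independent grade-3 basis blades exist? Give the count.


Number of grade-k basis blades in Cl(p,q) with n = p + q is C(n, k).
n = 3 + 2 = 5
C(5, 3) = 5! / (3! * 2!)
= 120 / (6 * 2)
= 10


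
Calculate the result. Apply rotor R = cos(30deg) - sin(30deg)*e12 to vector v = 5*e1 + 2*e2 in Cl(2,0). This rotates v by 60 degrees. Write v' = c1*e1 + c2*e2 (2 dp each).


Rotor R = cos(30deg) - sin(30deg)*e12
Rotation angle theta = 2 * 30 = 60 degrees
v' = R*v*~R rotates v by theta.
cos(60deg) = 0.5000, sin(60deg) = 0.8660
v'_1 = 5*cos(60deg) - 2*sin(60deg)
= 5*0.5000 - 2*0.8660
= 0.77
v'_2 = 5*sin(60deg) + 2*cos(60deg)
= 5*0.8660 + 2*0.5000
= 5.33
v' = 0.77*e1 + 5.33*e2


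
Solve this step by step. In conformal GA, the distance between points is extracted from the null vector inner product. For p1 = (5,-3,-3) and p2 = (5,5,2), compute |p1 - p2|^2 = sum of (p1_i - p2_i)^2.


p1 - p2 = (0, -8, -5)
|p1 - p2|^2 = 0^2 + (-8)^2 + (-5)^2
= 0 + 64 + 25
= 89


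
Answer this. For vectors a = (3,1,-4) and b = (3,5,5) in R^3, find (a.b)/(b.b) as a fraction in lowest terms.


Projection coefficient = (a . b) / (b . b)
a . b = 3*3 + 1*5 + (-4)*5
= 9 + 5 + (-20) = -6
b . b = 3^2 + 5^2 + 5^2
= 9 + 25 + 25 = 59
Coefficient = -6/59
In lowest terms: -6/59


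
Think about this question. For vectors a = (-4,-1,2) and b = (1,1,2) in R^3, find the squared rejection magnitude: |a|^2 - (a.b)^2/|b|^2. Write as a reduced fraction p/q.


|a|^2 = (-4)^2 + (-1)^2 + 2^2 = 21
|b|^2 = 1^2 + 1^2 + 2^2 = 6
a . b = (-4)*1 + (-1)*1 + 2*2 = -1
(a.b)^2 = (-1)^2 = 1
|rej|^2 = 21 - 1/6
= (126 - 1)/6
= 125/6
In lowest terms: 125/6


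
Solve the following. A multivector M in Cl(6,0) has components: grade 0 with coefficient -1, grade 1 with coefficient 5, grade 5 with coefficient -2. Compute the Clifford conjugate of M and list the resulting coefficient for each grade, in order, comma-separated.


Clifford conjugate sign for grade k: (-1)^(k(k+1)/2)
Grade 0: (-1)^(0*1/2) = (-1)^0 = 1, coeff -1 -> -1
Grade 1: (-1)^(1*2/2) = (-1)^1 = -1, coeff 5 -> -5
Grade 5: (-1)^(5*6/2) = (-1)^15 = -1, coeff -2 -> 2
Conjugated coefficients: -1, -5, 2


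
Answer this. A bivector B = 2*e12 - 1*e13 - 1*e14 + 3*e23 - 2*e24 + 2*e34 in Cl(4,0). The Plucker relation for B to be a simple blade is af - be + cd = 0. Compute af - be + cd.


Plucker relation: af - be + cd
a*f = 2*2 = 4
b*e = (-1)*(-2) = 2
c*d = (-1)*3 = -3
af - be + cd = 4 - 2 + (-3)
= -1


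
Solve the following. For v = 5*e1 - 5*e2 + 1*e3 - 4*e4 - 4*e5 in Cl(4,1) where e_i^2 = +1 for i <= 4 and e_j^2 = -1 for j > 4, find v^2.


v^2 = sum of c_i^2 * e_i^2
Positive signature terms (e_i^2 = +1): 5^2 + (-5)^2 + 1^2 + (-4)^2 = 67
Negative signature terms (e_j^2 = -1): (-4)^2 = 16
v^2 = 67 - 16 = 51


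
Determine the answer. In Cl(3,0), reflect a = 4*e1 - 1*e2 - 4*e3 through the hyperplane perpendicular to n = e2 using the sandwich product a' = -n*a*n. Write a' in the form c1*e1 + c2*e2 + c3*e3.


Reflection formula: a' = -n*a*n, with n = e2 (unit vector, n^2 = 1).
For reflection through hyperplane perp to e2:
The component along e2 flips sign, others stay.
a = (4, -1, -4)
a' = (4, 1, -4)
a' = 4*e1 + 1*e2 - 4*e3


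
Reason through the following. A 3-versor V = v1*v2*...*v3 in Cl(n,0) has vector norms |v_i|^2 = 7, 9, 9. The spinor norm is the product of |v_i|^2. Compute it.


Spinor norm N(V) = |v1|^2 * |v2|^2 * ... * |v3|^2
= 7 * 9 * 9
Running product: 7, 63, 567
N(V) = 567


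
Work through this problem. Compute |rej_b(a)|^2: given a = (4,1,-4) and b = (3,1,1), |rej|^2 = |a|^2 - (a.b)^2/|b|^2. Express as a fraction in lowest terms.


|a|^2 = 4^2 + 1^2 + (-4)^2 = 33
|b|^2 = 3^2 + 1^2 + 1^2 = 11
a . b = 4*3 + 1*1 + (-4)*1 = 9
(a.b)^2 = 9^2 = 81
|rej|^2 = 33 - 81/11
= (363 - 81)/11
= 282/11
In lowest terms: 282/11


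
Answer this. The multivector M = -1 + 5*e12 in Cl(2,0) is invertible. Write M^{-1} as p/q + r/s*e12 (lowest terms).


M = -1 + 5*e12, where e12^2 = -1.
Since M commutes with its reverse ~M = a - b*e12, M * ~M = a^2 - b^2*e12^2 = a^2 + b^2.
So M^{-1} = ~M / (a^2 + b^2) = (a - b*e12)/(a^2 + b^2).
a^2 + b^2 = 1 + 25 = 26
Scalar part = -1/26 = -1/26
Bivector coeff = -5/26 = -5/26
M^{-1} = -1/26 - 5/26*e12


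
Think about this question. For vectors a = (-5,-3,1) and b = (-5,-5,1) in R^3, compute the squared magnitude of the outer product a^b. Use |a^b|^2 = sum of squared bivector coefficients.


a wedge b = (a1*b2 - a2*b1)*e12 + (a1*b3 - a3*b1)*e13 + (a2*b3 - a3*b2)*e23
e12 coeff: (-5)*(-5) - (-3)*(-5) = 25 - 15 = 10
e13 coeff: (-5)*1 - 1*(-5) = -5 - (-5) = 0
e23 coeff: (-3)*1 - 1*(-5) = -3 - (-5) = 2
|a wedge b|^2 = 10^2 + 0^2 + 2^2
= 100 + 0 + 4
= 104


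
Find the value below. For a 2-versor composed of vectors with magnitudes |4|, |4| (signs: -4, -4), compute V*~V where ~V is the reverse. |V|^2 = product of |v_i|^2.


Each vector v_i has |v_i|^2 = s_i^2
Squared scales: (-4)^2 = 16, (-4)^2 = 16
|V|^2 = 16 * 16
= 256


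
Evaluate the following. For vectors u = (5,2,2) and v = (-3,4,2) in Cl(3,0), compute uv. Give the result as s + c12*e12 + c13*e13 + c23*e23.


In Cl(3,0): e_i^2 = 1, e_ie_j = -e_je_i for i != j.
Scalar part = u . v = 5*(-3) + 2*4 + 2*2
= -15 + 8 + 4 = -3
e12 coeff = 5*4 - 2*(-3) = 20 - (-6) = 26
e13 coeff = 5*2 - 2*(-3) = 10 - (-6) = 16
e23 coeff = 2*2 - 2*4 = 4 - 8 = -4
uv = -3 + 26*e12 + 16*e13 - 4*e23


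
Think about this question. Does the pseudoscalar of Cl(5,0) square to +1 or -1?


The pseudoscalar I = e1...e_n (product of all n generators) of Cl(p,q) satisfies I^2 = (-1)^(q + n(n-1)/2).
p = 5, q = 0, n = p + q = 5
n(n-1)/2 = 5 * 4 / 2 = 10
Exponent = q + n(n-1)/2 = 0 + 10 = 10
I^2 = (-1)^10 = +1


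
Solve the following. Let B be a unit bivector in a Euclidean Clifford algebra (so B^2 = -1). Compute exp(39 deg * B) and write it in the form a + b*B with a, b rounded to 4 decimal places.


For a unit bivector B with B^2 = -1, the exponential series gives
e^(theta*B) = cos(theta) + sin(theta)*B (the GA analogue of Euler's formula).
theta = 39 degrees = 0.680678 rad
cos(39 deg) = 0.7771
sin(39 deg) = 0.6293
exp(theta*B) = 0.7771 + 0.6293*B


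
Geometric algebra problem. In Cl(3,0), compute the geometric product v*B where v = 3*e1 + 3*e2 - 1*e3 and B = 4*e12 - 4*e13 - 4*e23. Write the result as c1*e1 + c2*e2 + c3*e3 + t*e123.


vB has grade-1 (vector) and grade-3 (trivector) parts: vB = (v _| B) + (v ^ B).
Vector part <vB>_1:
  e1: -v2*b12 - v3*b13 = -(3)*(4) - (-1)*(-4) = -16
  e2: v1*b12 - v3*b23 = (3)*(4) - (-1)*(-4) = 8
  e3: v1*b13 + v2*b23 = (3)*(-4) + (3)*(-4) = -24
Trivector part <vB>_3:
  e123: v1*b23 - v2*b13 + v3*b12 = (3)*(-4) - (3)*(-4) + (-1)*(4) = -4
vB = -16*e1 + 8*e2 - 24*e3 - 4*e123


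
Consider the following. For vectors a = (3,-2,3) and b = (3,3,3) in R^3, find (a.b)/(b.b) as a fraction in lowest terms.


Projection coefficient = (a . b) / (b . b)
a . b = 3*3 + (-2)*3 + 3*3
= 9 + (-6) + 9 = 12
b . b = 3^2 + 3^2 + 3^2
= 9 + 9 + 9 = 27
Coefficient = 12/27
In lowest terms: 4/9


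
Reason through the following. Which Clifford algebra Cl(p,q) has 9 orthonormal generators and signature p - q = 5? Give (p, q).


We need p + q = 9 and p - q = 5.
Adding: 2p = 9 + 5 = 14, so p = 7.
Then q = 9 - 7 = 2.
(p, q) = (7, 2)


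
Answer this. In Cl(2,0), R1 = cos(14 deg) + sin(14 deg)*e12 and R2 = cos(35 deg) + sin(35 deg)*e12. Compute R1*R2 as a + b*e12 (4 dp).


Same-plane rotors commute and their half-angles add:
R1*R2 = cos(a1 + a2) + sin(a1 + a2)*e12.
a1 + a2 = 14 + 35 = 49 deg
cos(49 deg) = 0.6561
sin(49 deg) = 0.7547
R1*R2 = 0.6561 + 0.7547*e12


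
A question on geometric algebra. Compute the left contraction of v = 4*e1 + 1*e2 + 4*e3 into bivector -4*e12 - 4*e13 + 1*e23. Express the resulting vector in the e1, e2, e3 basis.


Left contraction v _| B = <vB>_1 (grade-1 part of the geometric product vB).
Using e1_|e12 = e2, e2_|e12 = -e1, e1_|e13 = e3, e3_|e13 = -e1, e2_|e23 = e3, e3_|e23 = -e2:
e1 coeff: -v2*b12 - v3*b13 = -(1)*(-4) - (4)*(-4) = 20
e2 coeff: v1*b12 - v3*b23 = (4)*(-4) - (4)*(1) = -20
e3 coeff: v1*b13 + v2*b23 = (4)*(-4) + (1)*(1) = -15
v _| B = 20*e1 - 20*e2 - 15*e3


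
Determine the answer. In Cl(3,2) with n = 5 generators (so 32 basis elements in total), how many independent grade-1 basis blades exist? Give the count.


Number of grade-k basis blades in Cl(p,q) with n = p + q is C(n, k).
n = 3 + 2 = 5
C(5, 1) = 5! / (1! * 4!)
= 120 / (1 * 24)
= 5


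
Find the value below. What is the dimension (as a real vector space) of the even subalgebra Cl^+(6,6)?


Even subalgebra dimension = 2^(n-1)
n = 6 + 6 = 12
2^(12 - 1) = 2^11 = 2048
Verification: sum of C(12,k) for even k = 1 + 66 + 495 + 924 + 495 + 66 + 1 = 2048
Result = 2048


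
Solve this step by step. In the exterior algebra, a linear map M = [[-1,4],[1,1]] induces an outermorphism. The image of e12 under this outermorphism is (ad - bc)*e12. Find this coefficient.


The outermorphism of a linear map f sends e1^e2 to f(e1)^f(e2).
f(e1) = -1*e1 + 1*e2
f(e2) = 4*e1 + 1*e2
f(e1) ^ f(e2) = (-1*e1 + 1*e2) ^ (4*e1 + 1*e2)
= (-1)*1*e12 + 1*4*e21
= (-1 - 4)*e12
= -5*e12
Coefficient = -5


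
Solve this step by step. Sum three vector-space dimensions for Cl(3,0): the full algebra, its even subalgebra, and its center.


n = 3 + 0 = 3
Total dim = 2^3 = 8
Even subalgebra dim = 2^2 = 4
n is odd, so center dim = 2
Sum = 8 + 4 + 2 = 14


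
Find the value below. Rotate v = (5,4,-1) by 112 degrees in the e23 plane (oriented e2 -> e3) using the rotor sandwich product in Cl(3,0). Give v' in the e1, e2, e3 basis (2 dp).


Rotor R = cos(56deg) - sin(56deg)*e23
Rotation angle theta = 2 * 56 = 112 degrees in the e23 plane (e2 -> e3).
The component perpendicular to the plane (e1) is invariant: v'_1 = v1 = 5.00
cos(112deg) = -0.3746, sin(112deg) = 0.9272
v'_2 = v2*cos(theta) - v3*sin(theta) = 4*(-0.3746) - (-1)*0.9272 = -0.57
v'_3 = v2*sin(theta) + v3*cos(theta) = 4*0.9272 + (-1)*(-0.3746) = 4.08
v' = 5.00*e1 - 0.57*e2 + 4.08*e3


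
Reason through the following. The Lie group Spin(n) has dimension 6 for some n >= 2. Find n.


dim Spin(n) = dim so(n) = n(n-1)/2.
Solve n(n-1)/2 = 6, i.e. n^2 - n - 12 = 0.
Discriminant = 1 + 8*6 = 49
n = (1 + sqrt(49))/2 = (1 + 7)/2 = 4


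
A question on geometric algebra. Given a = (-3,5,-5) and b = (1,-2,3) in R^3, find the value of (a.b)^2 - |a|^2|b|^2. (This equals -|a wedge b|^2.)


a . b = (-3)*1 + 5*(-2) + (-5)*3
= -3 + (-10) + (-15) = -28
|a|^2 = (-3)^2 + 5^2 + (-5)^2 = 59
|b|^2 = 1^2 + (-2)^2 + 3^2 = 14
(a.b)^2 = (-28)^2 = 784
|a|^2 * |b|^2 = 59 * 14 = 826
Result = 784 - 826 = -42


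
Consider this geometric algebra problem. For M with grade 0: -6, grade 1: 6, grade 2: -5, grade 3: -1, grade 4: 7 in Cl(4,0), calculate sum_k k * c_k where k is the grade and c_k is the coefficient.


Grade-weighted sum = sum of grade_k * coefficient_k
0*(-6) = 0
1*6 = 6
2*(-5) = -10
3*(-1) = -3
4*7 = 28
Total = 0 + 6 + (-10) + (-3) + 28 = 21


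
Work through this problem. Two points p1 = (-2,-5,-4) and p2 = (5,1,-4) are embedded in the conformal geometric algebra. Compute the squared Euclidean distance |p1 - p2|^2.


p1 - p2 = (-7, -6, 0)
|p1 - p2|^2 = (-7)^2 + (-6)^2 + 0^2
= 49 + 36 + 0
= 85


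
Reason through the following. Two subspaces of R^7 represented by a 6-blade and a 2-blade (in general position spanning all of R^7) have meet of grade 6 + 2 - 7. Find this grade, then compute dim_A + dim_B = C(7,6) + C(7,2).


Meet grade = grade(A) + grade(B) - n
= 6 + 2 - 7 = 1
C(7,6) = 7
C(7,2) = 21
dim_A + dim_B = 7 + 21 = 28


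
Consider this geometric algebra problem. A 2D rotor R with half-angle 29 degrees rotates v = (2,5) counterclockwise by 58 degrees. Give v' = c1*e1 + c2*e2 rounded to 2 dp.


Rotor R = cos(29deg) - sin(29deg)*e12
Rotation angle theta = 2 * 29 = 58 degrees
v' = R*v*~R rotates v by theta.
cos(58deg) = 0.5299, sin(58deg) = 0.8480
v'_1 = 2*cos(58deg) - 5*sin(58deg)
= 2*0.5299 - 5*0.8480
= -3.18
v'_2 = 2*sin(58deg) + 5*cos(58deg)
= 2*0.8480 + 5*0.5299
= 4.35
v' = -3.18*e1 + 4.35*e2


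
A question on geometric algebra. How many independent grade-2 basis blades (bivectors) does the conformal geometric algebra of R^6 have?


The conformal model of R^6 uses Cl(7,1) with m = 6 + 2 = 8 generators.
Number of grade-2 blades = C(m, 2) = C(8, 2)
= 8*7/2 = 28


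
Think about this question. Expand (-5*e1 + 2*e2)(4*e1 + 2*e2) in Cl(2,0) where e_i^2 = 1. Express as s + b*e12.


Expand: (-5*e1 + 2*e2)(4*e1 + 2*e2)
= (-5)*4*e1e1 + (-5)*2*e1e2 + 2*4*e2e1 + 2*2*e2e2
Using e1^2 = e2^2 = 1, e2e1 = -e1e2:
Scalar part s = (-5)*4 + 2*2 = -20 + 4 = -16
Bivector part b = (-5)*2 - 2*4 = -10 - 8 = -18
uv = -16 - 18*e12


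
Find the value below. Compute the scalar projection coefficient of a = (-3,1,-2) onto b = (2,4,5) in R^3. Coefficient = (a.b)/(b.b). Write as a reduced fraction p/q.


Projection coefficient = (a . b) / (b . b)
a . b = (-3)*2 + 1*4 + (-2)*5
= -6 + 4 + (-10) = -12
b . b = 2^2 + 4^2 + 5^2
= 4 + 16 + 25 = 45
Coefficient = -12/45
In lowest terms: -4/15


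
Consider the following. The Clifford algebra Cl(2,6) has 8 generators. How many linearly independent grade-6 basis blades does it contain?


Number of grade-k basis blades in Cl(p,q) with n = p + q is C(n, k).
n = 2 + 6 = 8
C(8, 6) = 8! / (6! * 2!)
= 40320 / (720 * 2)
= 28


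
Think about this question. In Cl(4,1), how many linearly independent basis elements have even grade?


Even subalgebra dimension = 2^(n-1)
n = 4 + 1 = 5
2^(5 - 1) = 2^4 = 16
Verification: sum of C(5,k) for even k = 1 + 10 + 5 = 16
Result = 16


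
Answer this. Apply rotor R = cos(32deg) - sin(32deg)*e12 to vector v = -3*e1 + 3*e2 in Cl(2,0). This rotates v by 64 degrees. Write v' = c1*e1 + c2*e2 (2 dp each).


Rotor R = cos(32deg) - sin(32deg)*e12
Rotation angle theta = 2 * 32 = 64 degrees
v' = R*v*~R rotates v by theta.
cos(64deg) = 0.4384, sin(64deg) = 0.8988
v'_1 = -3*cos(64deg) - 3*sin(64deg)
= -3*0.4384 - 3*0.8988
= -4.01
v'_2 = -3*sin(64deg) + 3*cos(64deg)
= -3*0.8988 + 3*0.4384
= -1.38
v' = -4.01*e1 - 1.38*e2


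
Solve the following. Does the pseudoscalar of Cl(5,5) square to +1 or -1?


The pseudoscalar I = e1...e_n (product of all n generators) of Cl(p,q) satisfies I^2 = (-1)^(q + n(n-1)/2).
p = 5, q = 5, n = p + q = 10
n(n-1)/2 = 10 * 9 / 2 = 45
Exponent = q + n(n-1)/2 = 5 + 45 = 50
I^2 = (-1)^50 = +1


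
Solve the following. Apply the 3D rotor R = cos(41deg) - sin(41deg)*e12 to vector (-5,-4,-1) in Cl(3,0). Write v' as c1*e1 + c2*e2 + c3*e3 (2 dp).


Rotor R = cos(41deg) - sin(41deg)*e12
Rotation angle theta = 2 * 41 = 82 degrees in the e12 plane (e1 -> e2).
The component perpendicular to the plane (e3) is invariant: v'_3 = v3 = -1.00
cos(82deg) = 0.1392, sin(82deg) = 0.9903
v'_1 = v1*cos(theta) - v2*sin(theta) = -5*0.1392 - (-4)*0.9903 = 3.27
v'_2 = v1*sin(theta) + v2*cos(theta) = -5*0.9903 + (-4)*0.1392 = -5.51
v' = 3.27*e1 - 5.51*e2 - 1.00*e3


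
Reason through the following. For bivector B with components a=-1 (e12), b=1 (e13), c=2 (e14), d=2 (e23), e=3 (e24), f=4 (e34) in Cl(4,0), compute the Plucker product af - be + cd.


Plucker relation: af - be + cd
a*f = (-1)*4 = -4
b*e = 1*3 = 3
c*d = 2*2 = 4
af - be + cd = -4 - 3 + 4
= -3


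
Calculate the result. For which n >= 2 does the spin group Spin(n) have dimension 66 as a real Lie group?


dim Spin(n) = dim so(n) = n(n-1)/2.
Solve n(n-1)/2 = 66, i.e. n^2 - n - 132 = 0.
Discriminant = 1 + 8*66 = 529
n = (1 + sqrt(529))/2 = (1 + 23)/2 = 12


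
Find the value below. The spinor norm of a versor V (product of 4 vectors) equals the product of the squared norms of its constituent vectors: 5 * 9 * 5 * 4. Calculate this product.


Spinor norm N(V) = |v1|^2 * |v2|^2 * ... * |v4|^2
= 5 * 9 * 5 * 4
Running product: 5, 45, 225, 900
N(V) = 900


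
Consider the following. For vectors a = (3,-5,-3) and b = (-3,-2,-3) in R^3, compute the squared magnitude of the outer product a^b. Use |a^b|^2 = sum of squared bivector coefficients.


a wedge b = (a1*b2 - a2*b1)*e12 + (a1*b3 - a3*b1)*e13 + (a2*b3 - a3*b2)*e23
e12 coeff: 3*(-2) - (-5)*(-3) = -6 - 15 = -21
e13 coeff: 3*(-3) - (-3)*(-3) = -9 - 9 = -18
e23 coeff: (-5)*(-3) - (-3)*(-2) = 15 - 6 = 9
|a wedge b|^2 = (-21)^2 + (-18)^2 + 9^2
= 441 + 324 + 81
= 846


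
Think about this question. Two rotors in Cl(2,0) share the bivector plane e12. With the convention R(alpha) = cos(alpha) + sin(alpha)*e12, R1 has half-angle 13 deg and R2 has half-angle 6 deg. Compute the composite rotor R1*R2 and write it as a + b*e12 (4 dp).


Same-plane rotors commute and their half-angles add:
R1*R2 = cos(a1 + a2) + sin(a1 + a2)*e12.
a1 + a2 = 13 + 6 = 19 deg
cos(19 deg) = 0.9455
sin(19 deg) = 0.3256
R1*R2 = 0.9455 + 0.3256*e12


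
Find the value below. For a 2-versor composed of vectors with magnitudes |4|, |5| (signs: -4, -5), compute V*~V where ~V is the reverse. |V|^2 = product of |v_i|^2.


Each vector v_i has |v_i|^2 = s_i^2
Squared scales: (-4)^2 = 16, (-5)^2 = 25
|V|^2 = 16 * 25
= 400


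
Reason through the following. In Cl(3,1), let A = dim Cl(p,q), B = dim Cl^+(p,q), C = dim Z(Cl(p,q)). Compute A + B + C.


n = 3 + 1 = 4
Total dim = 2^4 = 16
Even subalgebra dim = 2^3 = 8
n is even, so center dim = 1
Sum = 16 + 8 + 1 = 25


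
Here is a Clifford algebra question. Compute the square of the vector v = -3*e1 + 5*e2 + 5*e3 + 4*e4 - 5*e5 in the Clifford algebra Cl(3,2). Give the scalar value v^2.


v^2 = sum of c_i^2 * e_i^2
Positive signature terms (e_i^2 = +1): (-3)^2 + 5^2 + 5^2 = 59
Negative signature terms (e_j^2 = -1): 4^2 + (-5)^2 = 41
v^2 = 59 - 41 = 18


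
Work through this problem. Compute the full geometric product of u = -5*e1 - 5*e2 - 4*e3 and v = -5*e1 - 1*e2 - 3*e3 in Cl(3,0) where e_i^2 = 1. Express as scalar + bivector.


In Cl(3,0): e_i^2 = 1, e_ie_j = -e_je_i for i != j.
Scalar part = u . v = (-5)*(-5) + (-5)*(-1) + (-4)*(-3)
= 25 + 5 + 12 = 42
e12 coeff = (-5)*(-1) - (-5)*(-5) = 5 - 25 = -20
e13 coeff = (-5)*(-3) - (-4)*(-5) = 15 - 20 = -5
e23 coeff = (-5)*(-3) - (-4)*(-1) = 15 - 4 = 11
uv = 42 - 20*e12 - 5*e13 + 11*e23


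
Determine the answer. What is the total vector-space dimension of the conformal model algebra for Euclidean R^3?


The conformal model of R^3 uses Cl(4,1): the 3 Euclidean generators plus two extra orthogonal generators e+ (e+^2 = +1) and e- (e-^2 = -1), from which the null vectors e0, einf are built.
Number of generators m = 3 + 2 = 5.
dim Cl(p,q) = 2^m = 2^5 = 32


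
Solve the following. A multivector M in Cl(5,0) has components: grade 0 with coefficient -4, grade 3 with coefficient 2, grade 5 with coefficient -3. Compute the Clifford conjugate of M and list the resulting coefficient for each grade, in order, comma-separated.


Clifford conjugate sign for grade k: (-1)^(k(k+1)/2)
Grade 0: (-1)^(0*1/2) = (-1)^0 = 1, coeff -4 -> -4
Grade 3: (-1)^(3*4/2) = (-1)^6 = 1, coeff 2 -> 2
Grade 5: (-1)^(5*6/2) = (-1)^15 = -1, coeff -3 -> 3
Conjugated coefficients: -4, 2, 3


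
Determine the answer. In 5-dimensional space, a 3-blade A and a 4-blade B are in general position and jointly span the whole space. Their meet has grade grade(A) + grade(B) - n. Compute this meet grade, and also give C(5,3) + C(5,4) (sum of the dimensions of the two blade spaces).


Meet grade = grade(A) + grade(B) - n
= 3 + 4 - 5 = 2
C(5,3) = 10
C(5,4) = 5
dim_A + dim_B = 10 + 5 = 15


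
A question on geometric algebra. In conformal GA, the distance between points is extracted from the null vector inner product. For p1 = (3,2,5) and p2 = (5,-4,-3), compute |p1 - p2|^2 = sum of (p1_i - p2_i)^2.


p1 - p2 = (-2, 6, 8)
|p1 - p2|^2 = (-2)^2 + 6^2 + 8^2
= 4 + 36 + 64
= 104


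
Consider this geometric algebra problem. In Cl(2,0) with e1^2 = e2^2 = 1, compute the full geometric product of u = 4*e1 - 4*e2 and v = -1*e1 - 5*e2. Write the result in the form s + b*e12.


Expand: (4*e1 - 4*e2)(-1*e1 - 5*e2)
= 4*(-1)*e1e1 + 4*(-5)*e1e2 + (-4)*(-1)*e2e1 + (-4)*(-5)*e2e2
Using e1^2 = e2^2 = 1, e2e1 = -e1e2:
Scalar part s = 4*(-1) + (-4)*(-5) = -4 + 20 = 16
Bivector part b = 4*(-5) - (-4)*(-1) = -20 - 4 = -24
uv = 16 - 24*e12


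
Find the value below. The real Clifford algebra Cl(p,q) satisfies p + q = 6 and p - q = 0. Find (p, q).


We need p + q = 6 and p - q = 0.
Adding: 2p = 6 + 0 = 6, so p = 3.
Then q = 6 - 3 = 3.
(p, q) = (3, 3)


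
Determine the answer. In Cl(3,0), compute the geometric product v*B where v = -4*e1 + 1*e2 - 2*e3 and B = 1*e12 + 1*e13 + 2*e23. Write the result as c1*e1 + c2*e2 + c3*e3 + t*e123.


vB has grade-1 (vector) and grade-3 (trivector) parts: vB = (v _| B) + (v ^ B).
Vector part <vB>_1:
  e1: -v2*b12 - v3*b13 = -(1)*(1) - (-2)*(1) = 1
  e2: v1*b12 - v3*b23 = (-4)*(1) - (-2)*(2) = 0
  e3: v1*b13 + v2*b23 = (-4)*(1) + (1)*(2) = -2
Trivector part <vB>_3:
  e123: v1*b23 - v2*b13 + v3*b12 = (-4)*(2) - (1)*(1) + (-2)*(1) = -11
vB = 1*e1 + 0*e2 - 2*e3 - 11*e123


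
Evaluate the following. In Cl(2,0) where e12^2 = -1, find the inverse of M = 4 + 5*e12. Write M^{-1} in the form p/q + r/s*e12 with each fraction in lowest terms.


M = 4 + 5*e12, where e12^2 = -1.
Since M commutes with its reverse ~M = a - b*e12, M * ~M = a^2 - b^2*e12^2 = a^2 + b^2.
So M^{-1} = ~M / (a^2 + b^2) = (a - b*e12)/(a^2 + b^2).
a^2 + b^2 = 16 + 25 = 41
Scalar part = 4/41 = 4/41
Bivector coeff = -5/41 = -5/41
M^{-1} = 4/41 - 5/41*e12


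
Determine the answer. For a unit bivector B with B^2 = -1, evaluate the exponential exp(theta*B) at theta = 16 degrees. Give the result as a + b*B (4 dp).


For a unit bivector B with B^2 = -1, the exponential series gives
e^(theta*B) = cos(theta) + sin(theta)*B (the GA analogue of Euler's formula).
theta = 16 degrees = 0.279253 rad
cos(16 deg) = 0.9613
sin(16 deg) = 0.2756
exp(theta*B) = 0.9613 + 0.2756*B


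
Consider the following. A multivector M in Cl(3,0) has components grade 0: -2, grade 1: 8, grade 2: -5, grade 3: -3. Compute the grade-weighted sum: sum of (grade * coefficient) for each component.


Grade-weighted sum = sum of grade_k * coefficient_k
0*(-2) = 0
1*8 = 8
2*(-5) = -10
3*(-3) = -9
Total = 0 + 8 + (-10) + (-9) = -11


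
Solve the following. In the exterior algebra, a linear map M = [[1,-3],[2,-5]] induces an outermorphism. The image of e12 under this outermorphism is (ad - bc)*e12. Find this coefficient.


The outermorphism of a linear map f sends e1^e2 to f(e1)^f(e2).
f(e1) = 1*e1 + 2*e2
f(e2) = -3*e1 - 5*e2
f(e1) ^ f(e2) = (1*e1 + 2*e2) ^ (-3*e1 - 5*e2)
= 1*(-5)*e12 + 2*(-3)*e21
= (-5 - (-6))*e12
= 1*e12
Coefficient = 1


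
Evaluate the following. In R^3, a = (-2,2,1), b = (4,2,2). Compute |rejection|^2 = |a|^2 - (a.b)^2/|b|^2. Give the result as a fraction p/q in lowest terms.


|a|^2 = (-2)^2 + 2^2 + 1^2 = 9
|b|^2 = 4^2 + 2^2 + 2^2 = 24
a . b = (-2)*4 + 2*2 + 1*2 = -2
(a.b)^2 = (-2)^2 = 4
|rej|^2 = 9 - 4/24
= (216 - 4)/24
= 212/24
In lowest terms: 53/6


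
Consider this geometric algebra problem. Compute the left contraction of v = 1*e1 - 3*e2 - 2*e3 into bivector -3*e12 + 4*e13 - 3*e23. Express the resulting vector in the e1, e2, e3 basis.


Left contraction v _| B = <vB>_1 (grade-1 part of the geometric product vB).
Using e1_|e12 = e2, e2_|e12 = -e1, e1_|e13 = e3, e3_|e13 = -e1, e2_|e23 = e3, e3_|e23 = -e2:
e1 coeff: -v2*b12 - v3*b13 = -(-3)*(-3) - (-2)*(4) = -1
e2 coeff: v1*b12 - v3*b23 = (1)*(-3) - (-2)*(-3) = -9
e3 coeff: v1*b13 + v2*b23 = (1)*(4) + (-3)*(-3) = 13
v _| B = -1*e1 - 9*e2 + 13*e3


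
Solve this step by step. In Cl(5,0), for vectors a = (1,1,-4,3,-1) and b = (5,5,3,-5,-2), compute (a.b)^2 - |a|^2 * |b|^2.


a . b = 1*5 + 1*5 + (-4)*3 + 3*(-5) + (-1)*(-2)
= 5 + 5 + (-12) + (-15) + 2 = -15
|a|^2 = 1^2 + 1^2 + (-4)^2 + 3^2 + (-1)^2 = 28
|b|^2 = 5^2 + 5^2 + 3^2 + (-5)^2 + (-2)^2 = 88
(a.b)^2 = (-15)^2 = 225
|a|^2 * |b|^2 = 28 * 88 = 2464
Result = 225 - 2464 = -2239


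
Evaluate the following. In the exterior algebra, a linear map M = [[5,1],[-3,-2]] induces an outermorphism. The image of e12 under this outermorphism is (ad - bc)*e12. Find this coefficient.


The outermorphism of a linear map f sends e1^e2 to f(e1)^f(e2).
f(e1) = 5*e1 - 3*e2
f(e2) = 1*e1 - 2*e2
f(e1) ^ f(e2) = (5*e1 - 3*e2) ^ (1*e1 - 2*e2)
= 5*(-2)*e12 + (-3)*1*e21
= (-10 - (-3))*e12
= -7*e12
Coefficient = -7


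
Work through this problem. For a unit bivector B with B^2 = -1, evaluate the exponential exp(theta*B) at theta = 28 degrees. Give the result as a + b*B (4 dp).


For a unit bivector B with B^2 = -1, the exponential series gives
e^(theta*B) = cos(theta) + sin(theta)*B (the GA analogue of Euler's formula).
theta = 28 degrees = 0.488692 rad
cos(28 deg) = 0.8829
sin(28 deg) = 0.4695
exp(theta*B) = 0.8829 + 0.4695*B


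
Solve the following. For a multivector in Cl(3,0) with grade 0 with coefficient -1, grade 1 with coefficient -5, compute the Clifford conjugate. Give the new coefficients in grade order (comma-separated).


Clifford conjugate sign for grade k: (-1)^(k(k+1)/2)
Grade 0: (-1)^(0*1/2) = (-1)^0 = 1, coeff -1 -> -1
Grade 1: (-1)^(1*2/2) = (-1)^1 = -1, coeff -5 -> 5
Conjugated coefficients: -1, 5


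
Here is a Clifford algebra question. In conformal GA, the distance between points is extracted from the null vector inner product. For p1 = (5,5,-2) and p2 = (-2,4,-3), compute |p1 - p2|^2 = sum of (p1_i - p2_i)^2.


p1 - p2 = (7, 1, 1)
|p1 - p2|^2 = 7^2 + 1^2 + 1^2
= 49 + 1 + 1
= 51
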